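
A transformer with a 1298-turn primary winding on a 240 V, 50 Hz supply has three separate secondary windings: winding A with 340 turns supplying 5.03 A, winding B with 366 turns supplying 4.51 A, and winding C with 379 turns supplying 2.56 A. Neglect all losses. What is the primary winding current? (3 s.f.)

I_p ≈ 3.34 A

V_A = 240 × 340/1298 = 62.866 V; V_B = 240 × 366/1298 = 67.673 V; V_C = 240 × 379/1298 = 70.077 V.
P_out = V_A I_A + V_B I_B + V_C I_C = 62.866×5.03 + 67.673×4.51 + 70.077×2.56 = 316.22 + 305.21 + 179.40 = 800.82 W.
Ideal ⇒ P_in = P_out, so I_p = P_out/V_p = 800.82/240 = 3.34 A.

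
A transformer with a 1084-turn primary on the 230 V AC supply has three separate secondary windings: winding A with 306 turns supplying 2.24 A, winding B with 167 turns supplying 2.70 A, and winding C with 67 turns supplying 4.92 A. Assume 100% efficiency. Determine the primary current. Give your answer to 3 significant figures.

I_p ≈ 1.35 A

V_A = 230 × 306/1084 = 64.926 V; V_B = 230 × 167/1084 = 35.434 V; V_C = 230 × 67/1084 = 14.216 V.
P_out = V_A I_A + V_B I_B + V_C I_C = 64.926×2.24 + 35.434×2.70 + 14.216×4.92 = 145.43 + 95.671 + 69.942 = 311.05 W.
Ideal ⇒ P_in = P_out, so I_p = P_out/V_p = 311.05/230 = 1.35 A.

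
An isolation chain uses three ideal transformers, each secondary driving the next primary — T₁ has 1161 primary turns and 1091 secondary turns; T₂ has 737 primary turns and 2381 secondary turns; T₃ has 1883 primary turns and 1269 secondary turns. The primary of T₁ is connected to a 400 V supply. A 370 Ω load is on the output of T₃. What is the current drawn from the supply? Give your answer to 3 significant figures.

After T₁: V = 400.00 × 1091/1161 = 375.88 V.
After T₂: V = 375.88 × 2381/737 = 1214.4 V.
After T₃: V = 1214.4 × 1269/1883 = 818.38 V.
I_load = 818.38/370 = 2.2118 A, so P_out = 818.38 × 2.2118 = 1810.1 W.
All ideal ⇒ P_in = P_out, so I_supply = 1810.1/400 = 4.53 A.

I_supply ≈ 4.53 A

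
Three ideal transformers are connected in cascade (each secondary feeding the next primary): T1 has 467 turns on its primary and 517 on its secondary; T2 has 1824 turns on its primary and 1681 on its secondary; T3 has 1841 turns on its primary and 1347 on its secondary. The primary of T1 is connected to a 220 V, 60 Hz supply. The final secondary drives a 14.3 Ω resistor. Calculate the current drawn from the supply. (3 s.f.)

After T1: V = 220.00 × 517/467 = 243.55 V.
After T2: V = 243.55 × 1681/1824 = 224.46 V.
After T3: V = 224.46 × 1347/1841 = 164.23 V.
I_load = 164.23/14.3 = 11.485 A, so P_out = 164.23 × 11.485 = 1886.1 W.
All ideal ⇒ P_in = P_out, so I_supply = 1886.1/220 = 8.57 A.

I_supply ≈ 8.57 A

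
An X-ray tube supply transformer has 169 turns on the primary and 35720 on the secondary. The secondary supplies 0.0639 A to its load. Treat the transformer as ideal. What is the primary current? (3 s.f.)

For an ideal transformer I_p/I_s = N_s/N_p, so I_p = 0.0639 × 35720/169 = 13.5 A.

I_p ≈ 13.5 A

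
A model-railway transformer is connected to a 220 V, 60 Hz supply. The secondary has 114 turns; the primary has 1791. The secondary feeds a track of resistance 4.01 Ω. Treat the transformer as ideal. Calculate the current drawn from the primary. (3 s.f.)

I_p ≈ 0.222 A

V_s = V_p × N_s/N_p = 220 × 114/1791 = 14.003 V.
I_s = V_s/R = 14.003/4.01 = 3.4921 A.
For an ideal transformer I_p N_p = I_s N_s, so I_p = 3.4921 × 114/1791 = 0.222 A.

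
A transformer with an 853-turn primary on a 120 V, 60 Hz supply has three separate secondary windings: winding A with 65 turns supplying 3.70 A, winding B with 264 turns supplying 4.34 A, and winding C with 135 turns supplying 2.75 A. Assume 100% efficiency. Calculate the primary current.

V_A = 120 × 65/853 = 9.1442 V; V_B = 120 × 264/853 = 37.140 V; V_C = 120 × 135/853 = 18.992 V.
P_out = V_A I_A + V_B I_B + V_C I_C = 9.1442×3.70 + 37.140×4.34 + 18.992×2.75 = 33.834 + 161.19 + 52.227 = 247.25 W.
Ideal ⇒ P_in = P_out, so I_p = P_out/V_p = 247.25/120 = 2.06 A.

I_p ≈ 2.06 A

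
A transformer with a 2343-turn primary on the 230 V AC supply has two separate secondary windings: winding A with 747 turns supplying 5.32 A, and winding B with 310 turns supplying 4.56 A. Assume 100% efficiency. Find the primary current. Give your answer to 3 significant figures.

I_p ≈ 2.30 A

V_A = 230 × 747/2343 = 73.329 V; V_B = 230 × 310/2343 = 30.431 V.
P_out = V_A I_A + V_B I_B = 73.329×5.32 + 30.431×4.56 = 390.11 + 138.77 = 528.88 W.
Ideal ⇒ P_in = P_out, so I_p = P_out/V_p = 528.88/230 = 2.30 A.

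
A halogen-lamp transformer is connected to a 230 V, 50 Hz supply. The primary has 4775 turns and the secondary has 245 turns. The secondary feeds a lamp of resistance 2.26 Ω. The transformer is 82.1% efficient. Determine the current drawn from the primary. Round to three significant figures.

V_s = 230 × 245/4775 = 11.801 V.
I_s = V_s/R = 11.801/2.26 = 5.2217 A.
P_out = V_s I_s = 11.801 × 5.2217 = 61.622 W.
P_in = P_out/η = 61.622/0.821 = 75.057 W.
I_p = P_in/V_p = 75.057/230 = 0.326 A.

I_p ≈ 0.326 A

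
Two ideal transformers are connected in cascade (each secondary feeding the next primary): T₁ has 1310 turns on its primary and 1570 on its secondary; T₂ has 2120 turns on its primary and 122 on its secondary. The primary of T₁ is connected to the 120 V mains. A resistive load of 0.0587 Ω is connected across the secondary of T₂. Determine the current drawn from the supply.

I_supply ≈ 9.72 A

Secondary of T₁: V = 120.00 × 1570/1310 = 143.82 V.
Secondary of T₂: V = 143.82 × 122/2120 = 8.2762 V.
I_load = 8.2762/0.0587 = 140.99 A, so P_out = 8.2762 × 140.99 = 1166.9 W.
All ideal ⇒ P_in = P_out, so I_supply = 1166.9/120 = 9.72 A.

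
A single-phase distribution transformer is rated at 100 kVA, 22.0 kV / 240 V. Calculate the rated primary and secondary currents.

I_p ≈ 4.55 A, I_s ≈ 417 A

I_p = S/V_p = 100000/22000 = 4.55 A.
I_s = S/V_s = 100000/240 = 417 A.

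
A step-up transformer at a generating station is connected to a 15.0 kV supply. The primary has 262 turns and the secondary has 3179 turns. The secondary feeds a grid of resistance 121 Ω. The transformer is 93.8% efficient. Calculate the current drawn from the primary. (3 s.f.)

V_s = 15000 × 3179/262 = 182000 V.
I_s = V_s/R = 182000/121 = 1504.2 A.
P_out = V_s I_s = 182000 × 1504.2 = 2.7376×10^8 W.
P_in = P_out/η = 2.7376×10^8/0.938 = 2.9186×10^8 W.
I_p = P_in/V_p = 2.9186×10^8/15000 = 19500 A.

I_p ≈ 19500 A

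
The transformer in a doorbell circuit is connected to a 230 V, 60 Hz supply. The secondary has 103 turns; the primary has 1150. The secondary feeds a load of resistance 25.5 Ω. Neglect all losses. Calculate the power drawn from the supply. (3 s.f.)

V_s = V_p × N_s/N_p = 230 × 103/1150 = 20.600 V.
I_s = V_s/R = 20.600/25.5 = 0.80784 A.
I_p = I_s × N_s/N_p = 0.80784 × 103/1150 = 0.072355 A.
P = V_p I_p = 230 × 0.072355 = 16.6 W.

P ≈ 16.6 W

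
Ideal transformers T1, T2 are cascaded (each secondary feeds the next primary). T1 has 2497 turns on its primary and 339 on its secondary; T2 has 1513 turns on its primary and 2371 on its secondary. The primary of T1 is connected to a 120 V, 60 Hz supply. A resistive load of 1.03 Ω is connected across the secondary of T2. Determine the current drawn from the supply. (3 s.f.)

I_supply ≈ 5.27 A

Secondary of T1: V = 120.00 × 339/2497 = 16.292 V.
Secondary of T2: V = 16.292 × 2371/1513 = 25.530 V.
I_load = 25.530/1.03 = 24.787 A, so P_out = 25.530 × 24.787 = 632.81 W.
All ideal ⇒ P_in = P_out, so I_supply = 632.81/120 = 5.27 A.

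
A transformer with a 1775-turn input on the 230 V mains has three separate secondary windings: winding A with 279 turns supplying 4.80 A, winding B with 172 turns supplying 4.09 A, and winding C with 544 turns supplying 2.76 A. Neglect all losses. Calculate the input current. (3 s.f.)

V_A = 230 × 279/1775 = 36.152 V; V_B = 230 × 172/1775 = 22.287 V; V_C = 230 × 544/1775 = 70.490 V.
P_out = V_A I_A + V_B I_B + V_C I_C = 36.152×4.80 + 22.287×4.09 + 70.490×2.76 = 173.53 + 91.155 + 194.55 = 459.24 W.
Ideal ⇒ P_in = P_out, so I_in = P_out/V_in = 459.24/230 = 2.00 A.

I_in ≈ 2.00 A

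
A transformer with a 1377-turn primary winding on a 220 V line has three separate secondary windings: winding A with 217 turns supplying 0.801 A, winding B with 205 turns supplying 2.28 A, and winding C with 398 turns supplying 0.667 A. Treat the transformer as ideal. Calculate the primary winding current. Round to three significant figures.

I_p ≈ 0.658 A

V_A = 220 × 217/1377 = 34.670 V; V_B = 220 × 205/1377 = 32.752 V; V_C = 220 × 398/1377 = 63.588 V.
P_out = V_A I_A + V_B I_B + V_C I_C = 34.670×0.801 + 32.752×2.28 + 63.588×0.667 = 27.770 + 74.675 + 42.413 = 144.86 W.
Ideal ⇒ P_in = P_out, so I_p = P_out/V_p = 144.86/220 = 0.658 A.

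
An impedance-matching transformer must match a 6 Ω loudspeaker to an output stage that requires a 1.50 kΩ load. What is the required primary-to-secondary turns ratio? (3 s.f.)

N_p/N_s ≈ 15.8

Z_p/Z_s = (N_p/N_s)², so N_p/N_s = √(1500/6) = √250 = 15.8.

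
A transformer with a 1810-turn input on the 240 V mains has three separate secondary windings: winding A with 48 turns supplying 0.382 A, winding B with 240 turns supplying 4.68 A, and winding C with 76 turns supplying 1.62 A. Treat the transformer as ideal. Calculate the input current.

I_in ≈ 0.699 A

V_A = 240 × 48/1810 = 6.3646 V; V_B = 240 × 240/1810 = 31.823 V; V_C = 240 × 76/1810 = 10.077 V.
P_out = V_A I_A + V_B I_B + V_C I_C = 6.3646×0.382 + 31.823×4.68 + 10.077×1.62 = 2.4313 + 148.93 + 16.325 = 167.69 W.
Ideal ⇒ P_in = P_out, so I_in = P_out/V_in = 167.69/240 = 0.699 A.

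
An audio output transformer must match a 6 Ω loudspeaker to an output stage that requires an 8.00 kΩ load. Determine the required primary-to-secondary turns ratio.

N_p/N_s ≈ 36.5

Z_p/Z_s = (N_p/N_s)², so N_p/N_s = √(8000/6) = √1330 = 36.5.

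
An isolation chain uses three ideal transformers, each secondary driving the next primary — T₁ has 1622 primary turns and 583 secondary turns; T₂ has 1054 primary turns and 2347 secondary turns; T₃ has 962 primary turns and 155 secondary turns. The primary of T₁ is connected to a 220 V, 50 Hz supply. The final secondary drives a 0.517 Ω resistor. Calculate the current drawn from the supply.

I_supply ≈ 7.08 A

Secondary of T₁: V = 220.00 × 583/1622 = 79.075 V.
Secondary of T₂: V = 79.075 × 2347/1054 = 176.08 V.
Secondary of T₃: V = 176.08 × 155/962 = 28.371 V.
I_load = 28.371/0.517 = 54.876 A, so P_out = 28.371 × 54.876 = 1556.9 W.
All ideal ⇒ P_in = P_out, so I_supply = 1556.9/220 = 7.08 A.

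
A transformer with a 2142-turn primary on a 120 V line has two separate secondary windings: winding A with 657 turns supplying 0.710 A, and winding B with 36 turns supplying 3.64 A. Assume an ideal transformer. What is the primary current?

V_A = 120 × 657/2142 = 36.807 V; V_B = 120 × 36/2142 = 2.0168 V.
P_out = V_A I_A + V_B I_B = 36.807×0.710 + 2.0168×3.64 = 26.133 + 7.3412 = 33.474 W.
Ideal ⇒ P_in = P_out, so I_p = P_out/V_p = 33.474/120 = 0.279 A.

I_p ≈ 0.279 A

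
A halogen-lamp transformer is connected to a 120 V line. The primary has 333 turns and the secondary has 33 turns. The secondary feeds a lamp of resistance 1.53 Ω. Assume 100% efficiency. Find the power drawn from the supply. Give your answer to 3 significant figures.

P ≈ 92.4 W

V_s = V_p × N_s/N_p = 120 × 33/333 = 11.892 V.
I_s = V_s/R = 11.892/1.53 = 7.7725 A.
I_p = I_s × N_s/N_p = 7.7725 × 33/333 = 0.77025 A.
P = V_p I_p = 120 × 0.77025 = 92.4 W.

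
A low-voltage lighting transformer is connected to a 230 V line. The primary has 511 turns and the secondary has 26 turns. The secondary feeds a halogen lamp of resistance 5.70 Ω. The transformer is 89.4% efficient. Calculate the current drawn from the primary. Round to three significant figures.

V_s = 230 × 26/511 = 11.703 V.
I_s = V_s/R = 11.703/5.70 = 2.0531 A.
P_out = V_s I_s = 11.703 × 2.0531 = 24.026 W.
P_in = P_out/η = 24.026/0.894 = 26.875 W.
I_p = P_in/V_p = 26.875/230 = 0.117 A.

I_p ≈ 0.117 A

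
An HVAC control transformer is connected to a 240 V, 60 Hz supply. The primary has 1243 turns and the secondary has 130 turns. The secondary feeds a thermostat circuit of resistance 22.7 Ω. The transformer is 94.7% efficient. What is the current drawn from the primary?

V_s = 240 × 130/1243 = 25.101 V.
I_s = V_s/R = 25.101/22.7 = 1.1058 A.
P_out = V_s I_s = 25.101 × 1.1058 = 27.755 W.
P_in = P_out/η = 27.755/0.947 = 29.308 W.
I_p = P_in/V_p = 29.308/240 = 0.122 A.

I_p ≈ 0.122 A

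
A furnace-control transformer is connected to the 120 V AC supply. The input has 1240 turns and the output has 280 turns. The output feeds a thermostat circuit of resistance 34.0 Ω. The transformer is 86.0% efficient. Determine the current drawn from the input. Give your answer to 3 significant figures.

I_in ≈ 0.209 A

V_out = 120 × 280/1240 = 27.097 V.
I_out = V_out/R = 27.097/34.0 = 0.79696 A.
P_out = V_out I_out = 27.097 × 0.79696 = 21.595 W.
P_in = P_out/η = 21.595/0.860 = 25.111 W.
I_in = P_in/V_in = 25.111/120 = 0.209 A.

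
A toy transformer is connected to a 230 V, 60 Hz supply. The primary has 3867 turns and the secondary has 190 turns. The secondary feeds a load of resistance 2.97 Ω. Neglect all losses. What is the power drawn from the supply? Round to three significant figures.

P ≈ 43.0 W

V_s = V_p × N_s/N_p = 230 × 190/3867 = 11.301 V.
I_s = V_s/R = 11.301/2.97 = 3.8050 A.
I_p = I_s × N_s/N_p = 3.8050 × 190/3867 = 0.18695 A.
P = V_p I_p = 230 × 0.18695 = 43.0 W.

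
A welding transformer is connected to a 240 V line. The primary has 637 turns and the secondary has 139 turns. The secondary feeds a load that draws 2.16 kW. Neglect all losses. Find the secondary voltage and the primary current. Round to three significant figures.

V_s = V_p × N_s/N_p = 240 × 139/637 = 52.370 V.
I_s = P/V_s = 2160/52.370 = 41.245 A.
I_p = I_s × N_s/N_p = 41.245 × 139/637 = 9.00 A.

V_s ≈ 52.4 V, I_p ≈ 9.00 A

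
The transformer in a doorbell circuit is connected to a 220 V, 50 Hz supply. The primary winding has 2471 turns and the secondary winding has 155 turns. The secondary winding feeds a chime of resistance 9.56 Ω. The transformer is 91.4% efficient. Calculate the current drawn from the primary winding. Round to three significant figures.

V_s = 220 × 155/2471 = 13.800 V.
I_s = V_s/R = 13.800/9.56 = 1.4435 A.
P_out = V_s I_s = 13.800 × 1.4435 = 19.921 W.
P_in = P_out/η = 19.921/0.914 = 21.795 W.
I_p = P_in/V_p = 21.795/220 = 0.0991 A.

I_p ≈ 0.0991 A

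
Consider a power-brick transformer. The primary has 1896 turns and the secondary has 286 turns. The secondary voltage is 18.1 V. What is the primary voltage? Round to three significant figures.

V_p/V_s = N_p/N_s, so V_p = 18.1 × 1896/286 = 120 V.

V_p ≈ 120 V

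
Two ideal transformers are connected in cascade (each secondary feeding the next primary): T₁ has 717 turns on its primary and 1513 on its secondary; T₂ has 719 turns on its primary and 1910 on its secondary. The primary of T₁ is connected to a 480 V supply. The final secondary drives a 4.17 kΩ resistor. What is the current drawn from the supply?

I_supply ≈ 3.62 A

Secondary of T₁: V = 480.00 × 1513/717 = 1012.9 V.
Secondary of T₂: V = 1012.9 × 1910/719 = 2690.7 V.
I_load = 2690.7/4170 = 0.64525 A, so P_out = 2690.7 × 0.64525 = 1736.2 W.
All ideal ⇒ P_in = P_out, so I_supply = 1736.2/480 = 3.62 A.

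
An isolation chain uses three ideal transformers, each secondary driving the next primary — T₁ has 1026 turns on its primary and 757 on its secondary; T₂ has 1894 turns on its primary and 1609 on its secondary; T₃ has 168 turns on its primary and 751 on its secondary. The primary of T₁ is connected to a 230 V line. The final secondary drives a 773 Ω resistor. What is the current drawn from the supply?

I_supply ≈ 2.34 A

Secondary of T₁: V = 230.00 × 757/1026 = 169.70 V.
Secondary of T₂: V = 169.70 × 1609/1894 = 144.16 V.
Secondary of T₃: V = 144.16 × 751/168 = 644.44 V.
I_load = 644.44/773 = 0.83369 A, so P_out = 644.44 × 0.83369 = 537.26 W.
All ideal ⇒ P_in = P_out, so I_supply = 537.26/230 = 2.34 A.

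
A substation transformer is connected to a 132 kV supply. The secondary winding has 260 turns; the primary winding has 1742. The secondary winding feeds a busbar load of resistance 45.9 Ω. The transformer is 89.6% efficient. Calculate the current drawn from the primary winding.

V_s = 132000 × 260/1742 = 19701 V.
I_s = V_s/R = 19701/45.9 = 429.23 A.
P_out = V_s I_s = 19701 × 429.23 = 8.4564×10^6 W.
P_in = P_out/η = 8.4564×10^6/0.896 = 9.4379×10^6 W.
I_p = P_in/V_p = 9.4379×10^6/132000 = 71.5 A.

I_p ≈ 71.5 A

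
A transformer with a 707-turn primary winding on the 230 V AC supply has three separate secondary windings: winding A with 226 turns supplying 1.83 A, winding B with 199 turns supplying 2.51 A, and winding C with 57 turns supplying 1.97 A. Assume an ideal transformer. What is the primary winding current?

V_A = 230 × 226/707 = 73.522 V; V_B = 230 × 199/707 = 64.738 V; V_C = 230 × 57/707 = 18.543 V.
P_out = V_A I_A + V_B I_B + V_C I_C = 73.522×1.83 + 64.738×2.51 + 18.543×1.97 = 134.55 + 162.49 + 36.530 = 333.57 W.
Ideal ⇒ P_in = P_out, so I_p = P_out/V_p = 333.57/230 = 1.45 A.

I_p ≈ 1.45 A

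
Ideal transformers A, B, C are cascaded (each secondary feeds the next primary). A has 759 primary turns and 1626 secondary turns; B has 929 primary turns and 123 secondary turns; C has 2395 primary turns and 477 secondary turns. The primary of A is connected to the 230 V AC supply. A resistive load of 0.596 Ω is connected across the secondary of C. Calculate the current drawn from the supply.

After A: V = 230.00 × 1626/759 = 492.73 V.
After B: V = 492.73 × 123/929 = 65.237 V.
After C: V = 65.237 × 477/2395 = 12.993 V.
I_load = 12.993/0.596 = 21.800 A, so P_out = 12.993 × 21.800 = 283.25 W.
All ideal ⇒ P_in = P_out, so I_supply = 283.25/230 = 1.23 A.

I_supply ≈ 1.23 A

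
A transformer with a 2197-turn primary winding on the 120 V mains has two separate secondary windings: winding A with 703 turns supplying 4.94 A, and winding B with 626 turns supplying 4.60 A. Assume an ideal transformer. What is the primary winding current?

I_p ≈ 2.89 A

V_A = 120 × 703/2197 = 38.398 V; V_B = 120 × 626/2197 = 34.192 V.
P_out = V_A I_A + V_B I_B = 38.398×4.94 + 34.192×4.60 = 189.69 + 157.28 = 346.97 W.
Ideal ⇒ P_in = P_out, so I_p = P_out/V_p = 346.97/120 = 2.89 A.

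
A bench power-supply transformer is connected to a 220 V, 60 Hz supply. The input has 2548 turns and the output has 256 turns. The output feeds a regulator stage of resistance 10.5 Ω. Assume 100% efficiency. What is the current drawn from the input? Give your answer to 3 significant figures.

I_in ≈ 0.212 A

V_out = V_in × N_out/N_in = 220 × 256/2548 = 22.104 V.
I_out = V_out/R = 22.104/10.5 = 2.1051 A.
For an ideal transformer I_in N_in = I_out N_out, so I_in = 2.1051 × 256/2548 = 0.212 A.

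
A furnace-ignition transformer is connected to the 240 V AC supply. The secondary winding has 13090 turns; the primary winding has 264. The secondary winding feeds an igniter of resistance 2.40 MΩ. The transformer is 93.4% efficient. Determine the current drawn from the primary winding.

I_p ≈ 0.263 A

V_s = 240 × 13090/264 = 11900 V.
I_s = V_s/R = 11900/(2.40×10^6) = 0.0049583 A.
P_out = V_s I_s = 11900 × 0.0049583 = 59.004 W.
P_in = P_out/η = 59.004/0.934 = 63.174 W.
I_p = P_in/V_p = 63.174/240 = 0.263 A.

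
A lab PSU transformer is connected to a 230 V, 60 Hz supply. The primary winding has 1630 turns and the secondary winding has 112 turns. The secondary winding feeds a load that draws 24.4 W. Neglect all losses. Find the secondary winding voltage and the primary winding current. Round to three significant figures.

V_s ≈ 15.8 V, I_p ≈ 0.106 A

V_s = V_p × N_s/N_p = 230 × 112/1630 = 15.804 V.
I_s = P/V_s = 24.4/15.804 = 1.5439 A.
I_p = I_s × N_s/N_p = 1.5439 × 112/1630 = 0.106 A.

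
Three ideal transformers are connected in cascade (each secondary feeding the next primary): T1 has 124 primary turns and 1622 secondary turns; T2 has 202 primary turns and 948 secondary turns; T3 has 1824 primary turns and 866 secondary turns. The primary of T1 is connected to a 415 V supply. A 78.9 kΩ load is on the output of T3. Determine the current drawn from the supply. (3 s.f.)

I_supply ≈ 4.47 A

Secondary of T1: V = 415.00 × 1622/124 = 5428.5 V.
Secondary of T2: V = 5428.5 × 948/202 = 25476 V.
Secondary of T3: V = 25476 × 866/1824 = 12096 V.
I_load = 12096/78900 = 0.15330 A, so P_out = 12096 × 0.15330 = 1854.3 W.
All ideal ⇒ P_in = P_out, so I_supply = 1854.3/415 = 4.47 A.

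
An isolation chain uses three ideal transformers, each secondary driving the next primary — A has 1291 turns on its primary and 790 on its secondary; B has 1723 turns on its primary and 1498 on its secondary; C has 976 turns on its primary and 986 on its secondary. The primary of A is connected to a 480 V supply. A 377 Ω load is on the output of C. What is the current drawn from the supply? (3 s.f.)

Secondary of A: V = 480.00 × 790/1291 = 293.73 V.
Secondary of B: V = 293.73 × 1498/1723 = 255.37 V.
Secondary of C: V = 255.37 × 986/976 = 257.99 V.
I_load = 257.99/377 = 0.68431 A, so P_out = 257.99 × 0.68431 = 176.54 W.
All ideal ⇒ P_in = P_out, so I_supply = 176.54/480 = 0.368 A.

I_supply ≈ 0.368 A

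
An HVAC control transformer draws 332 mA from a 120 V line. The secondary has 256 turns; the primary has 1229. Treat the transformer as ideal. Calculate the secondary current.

I_s/I_p = N_p/N_s, so I_s = 0.332 × 1229/256 = 1.59 A.

I_s ≈ 1.59 A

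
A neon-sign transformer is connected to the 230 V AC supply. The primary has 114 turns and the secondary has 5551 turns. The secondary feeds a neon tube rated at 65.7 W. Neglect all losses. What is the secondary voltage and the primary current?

V_s ≈ 11200 V, I_p ≈ 0.286 A

V_s = V_p × N_s/N_p = 230 × 5551/114 = 11199 V.
I_s = P/V_s = 65.7/11199 = 0.0058664 A.
I_p = I_s × N_s/N_p = 0.0058664 × 5551/114 = 0.286 A.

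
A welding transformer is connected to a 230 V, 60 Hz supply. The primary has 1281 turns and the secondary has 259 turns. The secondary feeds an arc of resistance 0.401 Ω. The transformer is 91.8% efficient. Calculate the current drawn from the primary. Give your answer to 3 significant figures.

I_p ≈ 25.5 A

V_s = 230 × 259/1281 = 46.503 V.
I_s = V_s/R = 46.503/0.401 = 115.97 A.
P_out = V_s I_s = 46.503 × 115.97 = 5392.8 W.
P_in = P_out/η = 5392.8/0.918 = 5874.5 W.
I_p = P_in/V_p = 5874.5/230 = 25.5 A.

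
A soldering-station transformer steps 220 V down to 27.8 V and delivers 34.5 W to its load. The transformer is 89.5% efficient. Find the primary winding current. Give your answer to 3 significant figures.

I_p ≈ 0.175 A

P_in = P_out/η = 34.5/0.895 = 38.547 W.
I_p = P_in/V_p = 38.547/220 = 0.175 A.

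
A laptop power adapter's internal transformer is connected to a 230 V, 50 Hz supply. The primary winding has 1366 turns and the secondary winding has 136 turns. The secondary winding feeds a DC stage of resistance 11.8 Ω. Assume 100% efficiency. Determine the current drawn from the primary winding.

I_p ≈ 0.193 A

V_s = V_p × N_s/N_p = 230 × 136/1366 = 22.899 V.
I_s = V_s/R = 22.899/11.8 = 1.9406 A.
For an ideal transformer I_p N_p = I_s N_s, so I_p = 1.9406 × 136/1366 = 0.193 A.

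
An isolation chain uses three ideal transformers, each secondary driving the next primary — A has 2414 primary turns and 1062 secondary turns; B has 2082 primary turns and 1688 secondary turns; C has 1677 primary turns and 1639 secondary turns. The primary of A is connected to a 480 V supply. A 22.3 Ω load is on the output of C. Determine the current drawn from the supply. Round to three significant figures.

Secondary of A: V = 480.00 × 1062/2414 = 211.17 V.
Secondary of B: V = 211.17 × 1688/2082 = 171.21 V.
Secondary of C: V = 171.21 × 1639/1677 = 167.33 V.
I_load = 167.33/22.3 = 7.5035 A, so P_out = 167.33 × 7.5035 = 1255.5 W.
All ideal ⇒ P_in = P_out, so I_supply = 1255.5/480 = 2.62 A.

I_supply ≈ 2.62 A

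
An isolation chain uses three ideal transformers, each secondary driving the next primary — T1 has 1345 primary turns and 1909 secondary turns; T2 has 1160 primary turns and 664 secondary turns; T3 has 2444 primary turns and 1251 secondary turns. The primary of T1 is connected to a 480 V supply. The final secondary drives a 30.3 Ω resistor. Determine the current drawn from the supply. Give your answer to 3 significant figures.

After T1: V = 480.00 × 1909/1345 = 681.28 V.
After T2: V = 681.28 × 664/1160 = 389.97 V.
After T3: V = 389.97 × 1251/2444 = 199.61 V.
I_load = 199.61/30.3 = 6.5879 A, so P_out = 199.61 × 6.5879 = 1315.0 W.
All ideal ⇒ P_in = P_out, so I_supply = 1315.0/480 = 2.74 A.

I_supply ≈ 2.74 A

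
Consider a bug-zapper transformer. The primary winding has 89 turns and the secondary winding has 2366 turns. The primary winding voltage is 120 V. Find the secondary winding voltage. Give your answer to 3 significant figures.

V_s ≈ 3190 V

V_s/V_p = N_s/N_p, so V_s = 120 × 2366/89 = 3190 V.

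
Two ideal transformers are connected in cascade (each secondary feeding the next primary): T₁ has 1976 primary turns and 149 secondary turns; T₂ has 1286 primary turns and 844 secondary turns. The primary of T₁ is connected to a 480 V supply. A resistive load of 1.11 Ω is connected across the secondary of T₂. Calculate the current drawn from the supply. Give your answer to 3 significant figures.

I_supply ≈ 1.06 A

After T₁: V = 480.00 × 149/1976 = 36.194 V.
After T₂: V = 36.194 × 844/1286 = 23.754 V.
I_load = 23.754/1.11 = 21.400 A, so P_out = 23.754 × 21.400 = 508.35 W.
All ideal ⇒ P_in = P_out, so I_supply = 508.35/480 = 1.06 A.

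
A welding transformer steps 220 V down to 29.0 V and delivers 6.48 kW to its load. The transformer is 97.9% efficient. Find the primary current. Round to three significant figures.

P_in = P_out/η = 6480/0.979 = 6619.0 W.
I_p = P_in/V_p = 6619.0/220 = 30.1 A.

I_p ≈ 30.1 A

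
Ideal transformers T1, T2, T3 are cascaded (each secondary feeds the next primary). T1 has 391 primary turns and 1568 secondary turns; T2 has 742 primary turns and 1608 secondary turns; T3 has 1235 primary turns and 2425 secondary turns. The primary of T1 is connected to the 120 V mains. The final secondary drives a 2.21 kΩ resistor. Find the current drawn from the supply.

I_supply ≈ 15.8 A

Secondary of T1: V = 120.00 × 1568/391 = 481.23 V.
Secondary of T2: V = 481.23 × 1608/742 = 1042.9 V.
Secondary of T3: V = 1042.9 × 2425/1235 = 2047.8 V.
I_load = 2047.8/2210 = 0.92658 A, so P_out = 2047.8 × 0.92658 = 1897.4 W.
All ideal ⇒ P_in = P_out, so I_supply = 1897.4/120 = 15.8 A.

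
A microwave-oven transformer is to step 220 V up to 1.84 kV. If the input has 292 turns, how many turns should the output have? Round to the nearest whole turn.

N_out/N_in = V_out/V_in, so N_out = 292 × 1840/220 = 2442.2 ≈ 2442 turns.

N_out = 2442 turns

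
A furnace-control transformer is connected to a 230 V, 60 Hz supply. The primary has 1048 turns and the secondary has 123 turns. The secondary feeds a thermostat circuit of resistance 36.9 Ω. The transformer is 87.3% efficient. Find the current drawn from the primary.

V_s = 230 × 123/1048 = 26.994 V.
I_s = V_s/R = 26.994/36.9 = 0.73155 A.
P_out = V_s I_s = 26.994 × 0.73155 = 19.748 W.
P_in = P_out/η = 19.748/0.873 = 22.621 W.
I_p = P_in/V_p = 22.621/230 = 0.0984 A.

I_p ≈ 0.0984 A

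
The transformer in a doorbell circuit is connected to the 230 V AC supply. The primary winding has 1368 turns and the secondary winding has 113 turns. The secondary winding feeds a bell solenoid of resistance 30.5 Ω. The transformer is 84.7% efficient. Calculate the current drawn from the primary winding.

V_s = 230 × 113/1368 = 18.999 V.
I_s = V_s/R = 18.999/30.5 = 0.62290 A.
P_out = V_s I_s = 18.999 × 0.62290 = 11.834 W.
P_in = P_out/η = 11.834/0.847 = 13.972 W.
I_p = P_in/V_p = 13.972/230 = 0.0607 A.

I_p ≈ 0.0607 A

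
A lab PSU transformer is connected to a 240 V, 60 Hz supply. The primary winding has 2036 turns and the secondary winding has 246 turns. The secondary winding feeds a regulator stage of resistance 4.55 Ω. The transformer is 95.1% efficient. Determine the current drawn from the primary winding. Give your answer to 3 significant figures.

V_s = 240 × 246/2036 = 28.998 V.
I_s = V_s/R = 28.998/4.55 = 6.3732 A.
P_out = V_s I_s = 28.998 × 6.3732 = 184.81 W.
P_in = P_out/η = 184.81/0.951 = 194.33 W.
I_p = P_in/V_p = 194.33/240 = 0.810 A.

I_p ≈ 0.810 A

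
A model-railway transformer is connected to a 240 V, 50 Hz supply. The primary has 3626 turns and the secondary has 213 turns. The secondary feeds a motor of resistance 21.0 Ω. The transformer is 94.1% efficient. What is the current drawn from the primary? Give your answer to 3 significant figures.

V_s = 240 × 213/3626 = 14.098 V.
I_s = V_s/R = 14.098/21.0 = 0.67134 A.
P_out = V_s I_s = 14.098 × 0.67134 = 9.4647 W.
P_in = P_out/η = 9.4647/0.941 = 10.058 W.
I_p = P_in/V_p = 10.058/240 = 0.0419 A.

I_p ≈ 0.0419 A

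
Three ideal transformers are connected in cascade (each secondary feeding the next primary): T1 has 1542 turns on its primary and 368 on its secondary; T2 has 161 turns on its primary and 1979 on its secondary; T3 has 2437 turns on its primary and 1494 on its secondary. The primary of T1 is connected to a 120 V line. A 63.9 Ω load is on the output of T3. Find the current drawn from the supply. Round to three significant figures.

After T1: V = 120.00 × 368/1542 = 28.638 V.
After T2: V = 28.638 × 1979/161 = 352.02 V.
After T3: V = 352.02 × 1494/2437 = 215.80 V.
I_load = 215.80/63.9 = 3.3772 A, so P_out = 215.80 × 3.3772 = 728.82 W.
All ideal ⇒ P_in = P_out, so I_supply = 728.82/120 = 6.07 A.

I_supply ≈ 6.07 A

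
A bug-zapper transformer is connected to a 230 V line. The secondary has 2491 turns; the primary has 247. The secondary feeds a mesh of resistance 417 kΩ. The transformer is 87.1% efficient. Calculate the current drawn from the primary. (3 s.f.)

V_s = 230 × 2491/247 = 2319.6 V.
I_s = V_s/R = 2319.6/417000 = 0.0055625 A.
P_out = V_s I_s = 2319.6 × 0.0055625 = 12.902 W.
P_in = P_out/η = 12.902/0.871 = 14.813 W.
I_p = P_in/V_p = 14.813/230 = 0.0644 A.

I_p ≈ 0.0644 A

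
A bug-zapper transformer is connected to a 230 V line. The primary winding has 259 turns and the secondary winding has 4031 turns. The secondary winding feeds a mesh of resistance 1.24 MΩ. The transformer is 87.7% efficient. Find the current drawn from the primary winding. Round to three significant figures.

I_p ≈ 0.0512 A

V_s = 230 × 4031/259 = 3579.7 V.
I_s = V_s/R = 3579.7/(1.24×10^6) = 0.0028868 A.
P_out = V_s I_s = 3579.7 × 0.0028868 = 10.334 W.
P_in = P_out/η = 10.334/0.877 = 11.783 W.
I_p = P_in/V_p = 11.783/230 = 0.0512 A.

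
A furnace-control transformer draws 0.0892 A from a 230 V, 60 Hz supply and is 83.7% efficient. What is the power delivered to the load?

P_in = V_in I_in = 230 × 0.0892 = 20.516 W.
P_out = η P_in = 0.837 × 20.516 = 17.2 W.

P_out ≈ 17.2 W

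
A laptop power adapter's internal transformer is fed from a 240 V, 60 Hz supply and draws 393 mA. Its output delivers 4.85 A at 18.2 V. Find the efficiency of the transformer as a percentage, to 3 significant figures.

η ≈ 93.6%

P_in = 240 × 0.393 = 94.3200 W.
P_out = 18.2 × 4.85 = 88.2700 W.
η = P_out/P_in = 88.2700/94.3200 = 0.936.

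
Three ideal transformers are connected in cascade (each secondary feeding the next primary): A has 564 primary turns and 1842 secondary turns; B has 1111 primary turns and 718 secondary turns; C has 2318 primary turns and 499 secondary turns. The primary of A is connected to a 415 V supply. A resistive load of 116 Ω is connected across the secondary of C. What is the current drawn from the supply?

After A: V = 415.00 × 1842/564 = 1355.4 V.
After B: V = 1355.4 × 718/1111 = 875.93 V.
After C: V = 875.93 × 499/2318 = 188.56 V.
I_load = 188.56/116 = 1.6255 A, so P_out = 188.56 × 1.6255 = 306.52 W.
All ideal ⇒ P_in = P_out, so I_supply = 306.52/415 = 0.739 A.

I_supply ≈ 0.739 A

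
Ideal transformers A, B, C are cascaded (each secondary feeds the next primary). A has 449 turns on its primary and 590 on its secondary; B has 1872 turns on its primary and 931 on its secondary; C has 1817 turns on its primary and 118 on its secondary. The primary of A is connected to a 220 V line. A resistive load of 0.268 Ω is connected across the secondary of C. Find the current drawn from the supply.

I_supply ≈ 1.48 A

Secondary of A: V = 220.00 × 590/449 = 289.09 V.
Secondary of B: V = 289.09 × 931/1872 = 143.77 V.
Secondary of C: V = 143.77 × 118/1817 = 9.3368 V.
I_load = 9.3368/0.268 = 34.839 A, so P_out = 9.3368 × 34.839 = 325.28 W.
All ideal ⇒ P_in = P_out, so I_supply = 325.28/220 = 1.48 A.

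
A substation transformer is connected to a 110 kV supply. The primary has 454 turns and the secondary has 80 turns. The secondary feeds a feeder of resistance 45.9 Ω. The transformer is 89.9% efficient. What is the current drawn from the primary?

I_p ≈ 82.8 A

V_s = 110000 × 80/454 = 19383 V.
I_s = V_s/R = 19383/45.9 = 422.29 A.
P_out = V_s I_s = 19383 × 422.29 = 8.1854×10^6 W.
P_in = P_out/η = 8.1854×10^6/0.899 = 9.1050×10^6 W.
I_p = P_in/V_p = 9.1050×10^6/110000 = 82.8 A.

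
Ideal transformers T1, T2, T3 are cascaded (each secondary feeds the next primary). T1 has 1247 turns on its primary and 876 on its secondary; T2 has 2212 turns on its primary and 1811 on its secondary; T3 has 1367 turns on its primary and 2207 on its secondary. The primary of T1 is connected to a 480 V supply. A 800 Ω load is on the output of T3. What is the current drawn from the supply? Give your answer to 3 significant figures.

I_supply ≈ 0.517 A

Secondary of T1: V = 480.00 × 876/1247 = 337.19 V.
Secondary of T2: V = 337.19 × 1811/2212 = 276.07 V.
Secondary of T3: V = 276.07 × 2207/1367 = 445.70 V.
I_load = 445.70/800 = 0.55713 A, so P_out = 445.70 × 0.55713 = 248.31 W.
All ideal ⇒ P_in = P_out, so I_supply = 248.31/480 = 0.517 A.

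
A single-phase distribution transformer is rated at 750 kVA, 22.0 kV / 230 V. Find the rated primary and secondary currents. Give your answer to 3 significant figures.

I_p = S/V_p = 750000/22000 = 34.1 A.
I_s = S/V_s = 750000/230 = 3260 A.

I_p ≈ 34.1 A, I_s ≈ 3260 A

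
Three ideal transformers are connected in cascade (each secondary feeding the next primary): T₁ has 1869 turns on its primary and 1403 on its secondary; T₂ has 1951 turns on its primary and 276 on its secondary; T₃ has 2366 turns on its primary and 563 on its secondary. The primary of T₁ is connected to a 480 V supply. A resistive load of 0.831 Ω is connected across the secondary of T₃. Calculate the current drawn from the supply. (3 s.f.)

Secondary of T₁: V = 480.00 × 1403/1869 = 360.32 V.
Secondary of T₂: V = 360.32 × 276/1951 = 50.973 V.
Secondary of T₃: V = 50.973 × 563/2366 = 12.129 V.
I_load = 12.129/0.831 = 14.596 A, so P_out = 12.129 × 14.596 = 177.04 W.
All ideal ⇒ P_in = P_out, so I_supply = 177.04/480 = 0.369 A.

I_supply ≈ 0.369 A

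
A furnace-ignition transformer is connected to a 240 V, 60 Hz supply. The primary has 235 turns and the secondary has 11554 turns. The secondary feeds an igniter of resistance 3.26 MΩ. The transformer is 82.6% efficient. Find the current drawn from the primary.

V_s = 240 × 11554/235 = 11800 V.
I_s = V_s/R = 11800/(3.26×10^6) = 0.0036196 A.
P_out = V_s I_s = 11800 × 0.0036196 = 42.710 W.
P_in = P_out/η = 42.710/0.826 = 51.708 W.
I_p = P_in/V_p = 51.708/240 = 0.215 A.

I_p ≈ 0.215 A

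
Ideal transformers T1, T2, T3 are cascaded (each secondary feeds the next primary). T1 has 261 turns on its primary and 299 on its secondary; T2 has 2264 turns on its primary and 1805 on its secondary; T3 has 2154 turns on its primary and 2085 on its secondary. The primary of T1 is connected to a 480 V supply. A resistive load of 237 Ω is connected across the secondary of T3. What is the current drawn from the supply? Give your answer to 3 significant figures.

I_supply ≈ 1.58 A

After T1: V = 480.00 × 299/261 = 549.89 V.
After T2: V = 549.89 × 1805/2264 = 438.40 V.
After T3: V = 438.40 × 2085/2154 = 424.36 V.
I_load = 424.36/237 = 1.7905 A, so P_out = 424.36 × 1.7905 = 759.83 W.
All ideal ⇒ P_in = P_out, so I_supply = 759.83/480 = 1.58 A.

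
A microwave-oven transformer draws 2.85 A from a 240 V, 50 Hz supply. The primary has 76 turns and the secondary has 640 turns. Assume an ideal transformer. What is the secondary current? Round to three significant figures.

I_s ≈ 0.338 A

I_s/I_p = N_p/N_s, so I_s = 2.85 × 76/640 = 0.338 A.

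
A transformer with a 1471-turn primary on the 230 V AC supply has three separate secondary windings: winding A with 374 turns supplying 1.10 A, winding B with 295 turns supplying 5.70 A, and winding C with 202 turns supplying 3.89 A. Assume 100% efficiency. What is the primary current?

I_p ≈ 1.96 A

V_A = 230 × 374/1471 = 58.477 V; V_B = 230 × 295/1471 = 46.125 V; V_C = 230 × 202/1471 = 31.584 V.
P_out = V_A I_A + V_B I_B + V_C I_C = 58.477×1.10 + 46.125×5.70 + 31.584×3.89 = 64.325 + 262.91 + 122.86 = 450.10 W.
Ideal ⇒ P_in = P_out, so I_p = P_out/V_p = 450.10/230 = 1.96 A.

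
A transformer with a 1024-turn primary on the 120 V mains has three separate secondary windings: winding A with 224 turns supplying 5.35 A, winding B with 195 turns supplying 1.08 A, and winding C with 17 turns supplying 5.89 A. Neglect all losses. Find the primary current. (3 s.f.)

V_A = 120 × 224/1024 = 26.250 V; V_B = 120 × 195/1024 = 22.852 V; V_C = 120 × 17/1024 = 1.9922 V.
P_out = V_A I_A + V_B I_B + V_C I_C = 26.250×5.35 + 22.852×1.08 + 1.9922×5.89 = 140.44 + 24.680 + 11.734 = 176.85 W.
Ideal ⇒ P_in = P_out, so I_p = P_out/V_p = 176.85/120 = 1.47 A.

I_p ≈ 1.47 A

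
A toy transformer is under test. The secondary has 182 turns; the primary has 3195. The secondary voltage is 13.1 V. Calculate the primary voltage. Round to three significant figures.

V_p/V_s = N_p/N_s, so V_p = 13.1 × 3195/182 = 230 V.

V_p ≈ 230 V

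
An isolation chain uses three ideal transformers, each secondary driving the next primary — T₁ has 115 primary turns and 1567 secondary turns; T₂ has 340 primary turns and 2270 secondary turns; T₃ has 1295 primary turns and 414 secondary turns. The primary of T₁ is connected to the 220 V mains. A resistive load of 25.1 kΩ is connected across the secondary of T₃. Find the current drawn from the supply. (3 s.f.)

Secondary of T₁: V = 220.00 × 1567/115 = 2997.7 V.
Secondary of T₂: V = 2997.7 × 2270/340 = 20014 V.
Secondary of T₃: V = 20014 × 414/1295 = 6398.4 V.
I_load = 6398.4/25100 = 0.25492 A, so P_out = 6398.4 × 0.25492 = 1631.1 W.
All ideal ⇒ P_in = P_out, so I_supply = 1631.1/220 = 7.41 A.

I_supply ≈ 7.41 A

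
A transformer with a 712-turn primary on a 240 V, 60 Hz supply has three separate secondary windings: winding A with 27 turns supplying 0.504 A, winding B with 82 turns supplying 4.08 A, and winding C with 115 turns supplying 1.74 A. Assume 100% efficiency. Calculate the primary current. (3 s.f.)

V_A = 240 × 27/712 = 9.1011 V; V_B = 240 × 82/712 = 27.640 V; V_C = 240 × 115/712 = 38.764 V.
P_out = V_A I_A + V_B I_B + V_C I_C = 9.1011×0.504 + 27.640×4.08 + 38.764×1.74 = 4.5870 + 112.77 + 67.449 = 184.81 W.
Ideal ⇒ P_in = P_out, so I_p = P_out/V_p = 184.81/240 = 0.770 A.

I_p ≈ 0.770 A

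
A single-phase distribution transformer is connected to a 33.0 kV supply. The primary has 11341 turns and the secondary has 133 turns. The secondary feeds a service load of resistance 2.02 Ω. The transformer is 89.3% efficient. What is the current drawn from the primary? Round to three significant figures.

I_p ≈ 2.52 A

V_s = 33000 × 133/11341 = 387.00 V.
I_s = V_s/R = 387.00/2.02 = 191.59 A.
P_out = V_s I_s = 387.00 × 191.59 = 74144 W.
P_in = P_out/η = 74144/0.893 = 83028 W.
I_p = P_in/V_p = 83028/33000 = 2.52 A.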